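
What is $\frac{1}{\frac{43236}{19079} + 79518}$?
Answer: $\frac{19079}{1517167158} \approx 1.2575 \cdot 10^{-5}$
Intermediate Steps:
$\frac{1}{\frac{43236}{19079} + 79518} = \frac{1}{\frac{1517167158}{19079}} = \frac{19079}{1517167158}$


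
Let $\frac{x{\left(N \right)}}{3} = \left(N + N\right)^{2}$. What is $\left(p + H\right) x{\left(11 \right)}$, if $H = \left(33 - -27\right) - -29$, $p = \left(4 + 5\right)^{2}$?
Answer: $246840$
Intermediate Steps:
$x{\left(N \right)} = 12 N^{2}$ ($x{\left(N \right)} = 3 \left(N + N\right)^{2} = 3 \left(2 N\right)^{2} = 3 \cdot 4 N^{2} = 12 N^{2}$)
$p = 81$ ($p = 9^{2} = 81$)
$H = 89$ ($H = \left(33 + 27\right) + 29 = 60 + 29 = 89$)
$\left(p + H\right) x{\left(11 \right)} = \left(81 + 89\right) 12 \cdot 11^{2} = 170 \cdot 12 \cdot 121 = 170 \cdot 1452 = 246840$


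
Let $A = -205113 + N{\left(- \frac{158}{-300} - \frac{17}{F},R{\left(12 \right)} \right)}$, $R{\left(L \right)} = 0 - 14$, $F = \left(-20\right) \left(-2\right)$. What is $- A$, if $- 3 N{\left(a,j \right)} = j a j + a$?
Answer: $\frac{369215417}{1800} \approx 2.0512 \cdot 10^{5}$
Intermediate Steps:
$F = 40$
$R{\left(L \right)} = -14$ ($R{\left(L \right)} = 0 - 14 = -14$)
$N{\left(a,j \right)} = - \frac{a}{3} - \frac{a j^{2}}{3}$ ($N{\left(a,j \right)} = - \frac{j a j + a}{3} = - \frac{a j j + a}{3} = - \frac{a j^{2} + a}{3} = - \frac{a + a j^{2}}{3} = - \frac{a}{3} - \frac{a j^{2}}{3}$)
$A = - \frac{369215417}{1800}$ ($A = -205113 - \frac{\left(- \frac{158}{-300} - \frac{17}{40}\right) \left(1 + \left(-14\right)^{2}\right)}{3} = -205113 - \frac{\left(\left(-158\right) \left(- \frac{1}{300}\right) - \frac{17}{40}\right) \left(1 + 196\right)}{3} = -205113 - \frac{1}{3} \left(\frac{79}{150} - \frac{17}{40}\right) 197 = -205113 - \frac{61}{1800} \cdot 197 = -205113 - \frac{12017}{1800} = - \frac{369215417}{1800} \approx -2.0512 \cdot 10^{5}$)
$- A = \left(-1\right) \left(- \frac{369215417}{1800}\right) = \frac{369215417}{1800}$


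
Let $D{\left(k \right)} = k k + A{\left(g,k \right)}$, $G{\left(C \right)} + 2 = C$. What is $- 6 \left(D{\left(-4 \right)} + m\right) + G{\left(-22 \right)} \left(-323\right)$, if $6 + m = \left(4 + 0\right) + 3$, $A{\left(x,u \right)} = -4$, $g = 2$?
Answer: $7674$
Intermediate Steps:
$G{\left(C \right)} = -2 + C$
$D{\left(k \right)} = -4 + k^{2}$ ($D{\left(k \right)} = k k - 4 = k^{2} - 4 = -4 + k^{2}$)
$m = 1$ ($m = -6 + \left(\left(4 + 0\right) + 3\right) = -6 + \left(4 + 3\right) = -6 + 7 = 1$)
$- 6 \left(D{\left(-4 \right)} + m\right) + G{\left(-22 \right)} \left(-323\right) = - 6 \left(\left(-4 + \left(-4\right)^{2}\right) + 1\right) + \left(-2 - 22\right) \left(-323\right) = - 6 \left(\left(-4 + 16\right) + 1\right) - -7752 = - 6 \left(12 + 1\right) + 7752 = \left(-6\right) 13 + 7752 = -78 + 7752 = 7674$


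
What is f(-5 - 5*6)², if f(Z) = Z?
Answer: 1225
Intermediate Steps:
f(-5 - 5*6)² = (-5 - 5*6)² = (-5 - 30)² = (-35)² = 1225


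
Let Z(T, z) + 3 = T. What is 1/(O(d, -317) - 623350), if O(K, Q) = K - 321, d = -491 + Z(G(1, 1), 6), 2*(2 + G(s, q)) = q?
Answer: -2/1248333 ≈ -1.6021e-6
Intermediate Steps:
G(s, q) = -2 + q/2
Z(T, z) = -3 + T
d = -991/2 (d = -491 + (-3 + (-2 + (½)*1)) = -491 + (-3 + (-2 + ½)) = -491 + (-3 - 3/2) = -491 - 9/2 = -991/2 ≈ -495.50)
O(K, Q) = -321 + K
1/(O(d, -317) - 623350) = 1/((-321 - 991/2) - 623350) = 1/(-1633/2 - 623350) = 1/(-1248333/2) = -2/1248333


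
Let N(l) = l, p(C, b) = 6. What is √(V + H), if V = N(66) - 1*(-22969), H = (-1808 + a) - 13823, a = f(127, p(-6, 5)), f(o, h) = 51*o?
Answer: √13881 ≈ 117.82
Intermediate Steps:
a = 6477 (a = 51*127 = 6477)
H = -9154 (H = (-1808 + 6477) - 13823 = 4669 - 13823 = -9154)
V = 23035 (V = 66 - 1*(-22969) = 66 + 22969 = 23035)
√(V + H) = √(23035 - 9154) = √13881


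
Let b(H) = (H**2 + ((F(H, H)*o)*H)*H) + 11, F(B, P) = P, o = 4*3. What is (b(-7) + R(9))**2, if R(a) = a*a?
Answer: 15800625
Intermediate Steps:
o = 12
R(a) = a**2
b(H) = 11 + H**2 + 12*H**3 (b(H) = (H**2 + ((H*12)*H)*H) + 11 = (H**2 + ((12*H)*H)*H) + 11 = (H**2 + (12*H**2)*H) + 11 = (H**2 + 12*H**3) + 11 = 11 + H**2 + 12*H**3)
(b(-7) + R(9))**2 = ((11 + (-7)**2 + 12*(-7)**3) + 9**2)**2 = ((11 + 49 + 12*(-343)) + 81)**2 = ((11 + 49 - 4116) + 81)**2 = (-4056 + 81)**2 = (-3975)**2 = 15800625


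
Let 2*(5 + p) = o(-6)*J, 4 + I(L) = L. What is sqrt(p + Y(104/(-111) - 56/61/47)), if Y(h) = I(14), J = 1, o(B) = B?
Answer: sqrt(2) ≈ 1.4142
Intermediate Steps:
I(L) = -4 + L
Y(h) = 10 (Y(h) = -4 + 14 = 10)
p = -8 (p = -5 + (-6*1)/2 = -5 + (1/2)*(-6) = -5 - 3 = -8)
sqrt(p + Y(104/(-111) - 56/61/47)) = sqrt(-8 + 10) = sqrt(2)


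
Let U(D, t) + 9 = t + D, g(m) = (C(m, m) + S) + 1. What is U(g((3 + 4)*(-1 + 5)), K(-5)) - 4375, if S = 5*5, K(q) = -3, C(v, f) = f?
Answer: -4333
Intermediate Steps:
S = 25
g(m) = 26 + m (g(m) = (m + 25) + 1 = (25 + m) + 1 = 26 + m)
U(D, t) = -9 + D + t (U(D, t) = -9 + (t + D) = -9 + (D + t) = -9 + D + t)
U(g((3 + 4)*(-1 + 5)), K(-5)) - 4375 = (-9 + (26 + (3 + 4)*(-1 + 5)) - 3) - 4375 = (-9 + (26 + 7*4) - 3) - 4375 = (-9 + (26 + 28) - 3) - 4375 = (-9 + 54 - 3) - 4375 = 42 - 4375 = -4333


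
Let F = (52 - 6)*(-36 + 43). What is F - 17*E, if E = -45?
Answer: 1087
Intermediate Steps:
F = 322 (F = 46*7 = 322)
F - 17*E = 322 - 17*(-45) = 322 + 765 = 1087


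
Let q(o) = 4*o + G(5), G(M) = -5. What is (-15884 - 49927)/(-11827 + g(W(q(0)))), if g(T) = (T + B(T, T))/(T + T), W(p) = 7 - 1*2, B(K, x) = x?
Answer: 21937/3942 ≈ 5.5649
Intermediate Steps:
q(o) = -5 + 4*o (q(o) = 4*o - 5 = -5 + 4*o)
W(p) = 5 (W(p) = 7 - 2 = 5)
g(T) = 1 (g(T) = (T + T)/(T + T) = (2*T)/((2*T)) = (2*T)*(1/(2*T)) = 1)
(-15884 - 49927)/(-11827 + g(W(q(0)))) = (-15884 - 49927)/(-11827 + 1) = -65811/(-11826) = -65811*(-1/11826) = 21937/3942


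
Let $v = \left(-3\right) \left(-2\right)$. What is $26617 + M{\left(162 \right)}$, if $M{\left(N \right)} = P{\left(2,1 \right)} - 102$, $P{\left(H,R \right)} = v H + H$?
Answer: $26529$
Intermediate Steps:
$v = 6$
$P{\left(H,R \right)} = 7 H$ ($P{\left(H,R \right)} = 6 H + H = 7 H$)
$M{\left(N \right)} = -88$ ($M{\left(N \right)} = 7 \cdot 2 - 102 = 14 - 102 = -88$)
$26617 + M{\left(162 \right)} = 26617 - 88 = 26529$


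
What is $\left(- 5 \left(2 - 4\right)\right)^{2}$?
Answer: $100$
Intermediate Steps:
$\left(- 5 \left(2 - 4\right)\right)^{2} = \left(\left(-5\right) \left(-2\right)\right)^{2} = 10^{2} = 100$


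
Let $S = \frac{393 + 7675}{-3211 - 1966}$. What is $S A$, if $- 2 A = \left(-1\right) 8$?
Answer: $- \frac{32272}{5177} \approx -6.2337$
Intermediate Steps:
$S = - \frac{8068}{5177}$ ($S = \frac{8068}{-5177} = 8068 \left(- \frac{1}{5177}\right) = - \frac{8068}{5177} \approx -1.5584$)
$A = 4$ ($A = - \frac{\left(-1\right) 8}{2} = \left(- \frac{1}{2}\right) \left(-8\right) = 4$)
$S A = \left(- \frac{8068}{5177}\right) 4 = - \frac{32272}{5177}$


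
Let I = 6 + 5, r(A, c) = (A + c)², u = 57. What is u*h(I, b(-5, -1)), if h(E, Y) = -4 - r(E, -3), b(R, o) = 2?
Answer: -3876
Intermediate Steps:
I = 11
h(E, Y) = -4 - (-3 + E)² (h(E, Y) = -4 - (E - 3)² = -4 - (-3 + E)²)
u*h(I, b(-5, -1)) = 57*(-4 - (-3 + 11)²) = 57*(-4 - 1*8²) = 57*(-4 - 1*64) = 57*(-4 - 64) = 57*(-68) = -3876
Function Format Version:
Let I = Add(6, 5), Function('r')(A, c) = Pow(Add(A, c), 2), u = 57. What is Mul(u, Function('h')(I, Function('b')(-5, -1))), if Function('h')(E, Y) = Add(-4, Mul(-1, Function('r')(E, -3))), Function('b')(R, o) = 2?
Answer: -3876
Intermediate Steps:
I = 11
Function('h')(E, Y) = Add(-4, Mul(-1, Pow(Add(-3, E), 2))) (Function('h')(E, Y) = Add(-4, Mul(-1, Pow(Add(E, -3), 2))) = Add(-4, Mul(-1, Pow(Add(-3, E), 2))))
Mul(u, Function('h')(I, Function('b')(-5, -1))) = Mul(57, Add(-4, Mul(-1, Pow(Add(-3, 11), 2)))) = Mul(57, Add(-4, Mul(-1, Pow(8, 2)))) = Mul(57, Add(-4, Mul(-1, 64))) = Mul(57, Add(-4, -64)) = Mul(57, -68) = -3876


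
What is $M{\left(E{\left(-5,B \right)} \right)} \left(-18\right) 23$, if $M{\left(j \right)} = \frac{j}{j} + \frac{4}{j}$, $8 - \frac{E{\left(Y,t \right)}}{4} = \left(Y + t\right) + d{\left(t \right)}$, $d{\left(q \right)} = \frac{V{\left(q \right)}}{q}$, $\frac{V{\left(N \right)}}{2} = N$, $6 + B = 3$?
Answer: $- \frac{3105}{7} \approx -443.57$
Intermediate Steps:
$B = -3$ ($B = -6 + 3 = -3$)
$V{\left(N \right)} = 2 N$
$d{\left(q \right)} = 2$ ($d{\left(q \right)} = \frac{2 q}{q} = 2$)
$E{\left(Y,t \right)} = 24 - 4 Y - 4 t$ ($E{\left(Y,t \right)} = 32 - 4 \left(\left(Y + t\right) + 2\right) = 32 - 4 \left(2 + Y + t\right) = 32 - \left(8 + 4 Y + 4 t\right) = 24 - 4 Y - 4 t$)
$M{\left(j \right)} = 1 + \frac{4}{j}$
$M{\left(E{\left(-5,B \right)} \right)} \left(-18\right) 23 = \frac{4 - -56}{24 - -20 - -12} \left(-18\right) 23 = \frac{4 + \left(24 + 20 + 12\right)}{24 + 20 + 12} \left(-18\right) 23 = \frac{4 + 56}{56} \left(-18\right) 23 = \frac{1}{56} \cdot 60 \left(-18\right) 23 = \frac{15}{14} \left(-18\right) 23 = \left(- \frac{135}{7}\right) 23 = - \frac{3105}{7}$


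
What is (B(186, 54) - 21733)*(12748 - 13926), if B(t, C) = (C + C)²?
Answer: 11861282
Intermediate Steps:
B(t, C) = 4*C² (B(t, C) = (2*C)² = 4*C²)
(B(186, 54) - 21733)*(12748 - 13926) = (4*54² - 21733)*(12748 - 13926) = (4*2916 - 21733)*(-1178) = (11664 - 21733)*(-1178) = -10069*(-1178) = 11861282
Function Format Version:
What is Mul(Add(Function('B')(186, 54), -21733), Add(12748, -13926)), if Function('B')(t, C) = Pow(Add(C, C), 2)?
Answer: 11861282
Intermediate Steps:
Function('B')(t, C) = Mul(4, Pow(C, 2)) (Function('B')(t, C) = Pow(Mul(2, C), 2) = Mul(4, Pow(C, 2)))
Mul(Add(Function('B')(186, 54), -21733), Add(12748, -13926)) = Mul(Add(Mul(4, Pow(54, 2)), -21733), Add(12748, -13926)) = Mul(Add(Mul(4, 2916), -21733), -1178) = Mul(Add(11664, -21733), -1178) = Mul(-10069, -1178) = 11861282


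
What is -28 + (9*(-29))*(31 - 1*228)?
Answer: 51389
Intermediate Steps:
-28 + (9*(-29))*(31 - 1*228) = -28 - 261*(31 - 228) = -28 - 261*(-197) = -28 + 51417 = 51389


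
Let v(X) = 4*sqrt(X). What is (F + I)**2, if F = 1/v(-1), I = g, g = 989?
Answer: (3956 - I)**2/16 ≈ 9.7812e+5 - 494.5*I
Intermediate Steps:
I = 989
F = -I/4 (F = 1/(4*sqrt(-1)) = 1/(4*I) = -I/4 ≈ -0.25*I)
(F + I)**2 = (-I/4 + 989)**2 = (989 - I/4)**2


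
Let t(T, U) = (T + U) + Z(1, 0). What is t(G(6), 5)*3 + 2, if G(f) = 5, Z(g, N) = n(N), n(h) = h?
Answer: 32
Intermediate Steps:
Z(g, N) = N
t(T, U) = T + U (t(T, U) = (T + U) + 0 = T + U)
t(G(6), 5)*3 + 2 = (5 + 5)*3 + 2 = 10*3 + 2 = 30 + 2 = 32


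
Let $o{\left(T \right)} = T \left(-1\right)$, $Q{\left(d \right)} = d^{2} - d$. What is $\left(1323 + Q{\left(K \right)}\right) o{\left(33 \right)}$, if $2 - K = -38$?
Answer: $-95139$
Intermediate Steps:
$K = 40$ ($K = 2 - -38 = 2 + 38 = 40$)
$o{\left(T \right)} = - T$
$\left(1323 + Q{\left(K \right)}\right) o{\left(33 \right)} = \left(1323 + 40 \left(-1 + 40\right)\right) \left(\left(-1\right) 33\right) = \left(1323 + 40 \cdot 39\right) \left(-33\right) = \left(1323 + 1560\right) \left(-33\right) = 2883 \left(-33\right) = -95139$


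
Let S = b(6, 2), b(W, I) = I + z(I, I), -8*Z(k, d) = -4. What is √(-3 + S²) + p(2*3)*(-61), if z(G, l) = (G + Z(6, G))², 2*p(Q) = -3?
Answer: 183/2 + √1041/4 ≈ 99.566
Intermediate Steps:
Z(k, d) = ½ (Z(k, d) = -⅛*(-4) = ½)
p(Q) = -3/2 (p(Q) = (½)*(-3) = -3/2)
z(G, l) = (½ + G)² (z(G, l) = (G + ½)² = (½ + G)²)
b(W, I) = I + (1 + 2*I)²/4
S = 33/4 (S = ¼ + 2² + 2*2 = ¼ + 4 + 4 = 33/4 ≈ 8.2500)
√(-3 + S²) + p(2*3)*(-61) = √(-3 + (33/4)²) - 3/2*(-61) = √(-3 + 1089/16) + 183/2 = √(1041/16) + 183/2 = √1041/4 + 183/2 = 183/2 + √1041/4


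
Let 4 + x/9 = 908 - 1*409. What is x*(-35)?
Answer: -155925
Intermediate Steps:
x = 4455 (x = -36 + 9*(908 - 1*409) = -36 + 9*(908 - 409) = -36 + 9*499 = -36 + 4491 = 4455)
x*(-35) = 4455*(-35) = -155925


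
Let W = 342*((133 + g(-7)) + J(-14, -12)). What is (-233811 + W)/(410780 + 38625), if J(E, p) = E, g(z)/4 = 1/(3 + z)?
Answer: -38691/89881 ≈ -0.43047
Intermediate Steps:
g(z) = 4/(3 + z)
W = 40356 (W = 342*((133 + 4/(3 - 7)) - 14) = 342*((133 + 4/(-4)) - 14) = 342*((133 + 4*(-1/4)) - 14) = 342*((133 - 1) - 14) = 342*(132 - 14) = 342*118 = 40356)
(-233811 + W)/(410780 + 38625) = (-233811 + 40356)/(410780 + 38625) = -193455/449405 = -193455*1/449405 = -38691/89881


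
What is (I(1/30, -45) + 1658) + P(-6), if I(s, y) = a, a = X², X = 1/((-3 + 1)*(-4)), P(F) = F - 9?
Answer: 105153/64 ≈ 1643.0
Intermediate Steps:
P(F) = -9 + F
X = ⅛ (X = 1/(-2*(-4)) = 1/8 = ⅛ ≈ 0.12500)
a = 1/64 (a = (⅛)² = 1/64 ≈ 0.015625)
I(s, y) = 1/64
(I(1/30, -45) + 1658) + P(-6) = (1/64 + 1658) + (-9 - 6) = 106113/64 - 15 = 105153/64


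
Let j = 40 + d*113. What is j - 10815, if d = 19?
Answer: -8628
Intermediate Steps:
j = 2187 (j = 40 + 19*113 = 40 + 2147 = 2187)
j - 10815 = 2187 - 10815 = -8628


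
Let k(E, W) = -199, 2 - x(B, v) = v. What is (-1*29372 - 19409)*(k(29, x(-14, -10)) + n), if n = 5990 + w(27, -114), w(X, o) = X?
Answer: -283807858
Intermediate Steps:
x(B, v) = 2 - v
n = 6017 (n = 5990 + 27 = 6017)
(-1*29372 - 19409)*(k(29, x(-14, -10)) + n) = (-1*29372 - 19409)*(-199 + 6017) = (-29372 - 19409)*5818 = -48781*5818 = -283807858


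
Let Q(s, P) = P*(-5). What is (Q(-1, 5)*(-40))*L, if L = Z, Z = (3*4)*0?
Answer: 0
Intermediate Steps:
Q(s, P) = -5*P
Z = 0 (Z = 12*0 = 0)
L = 0
(Q(-1, 5)*(-40))*L = (-5*5*(-40))*0 = -25*(-40)*0 = 1000*0 = 0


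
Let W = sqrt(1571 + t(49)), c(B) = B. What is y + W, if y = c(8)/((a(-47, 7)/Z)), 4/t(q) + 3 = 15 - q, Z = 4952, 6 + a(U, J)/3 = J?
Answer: 39616/3 + sqrt(2150551)/37 ≈ 13245.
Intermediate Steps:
a(U, J) = -18 + 3*J
t(q) = 4/(12 - q) (t(q) = 4/(-3 + (15 - q)) = 4/(12 - q))
y = 39616/3 (y = 8/(((-18 + 3*7)/4952)) = 8/(((-18 + 21)*(1/4952))) = 8/((3*(1/4952))) = 8/(3/4952) = 8*(4952/3) = 39616/3 ≈ 13205.)
W = sqrt(2150551)/37 (W = sqrt(1571 - 4/(-12 + 49)) = sqrt(1571 - 4/37) = sqrt(58123/37) = sqrt(2150551)/37 ≈ 39.634)
y + W = 39616/3 + sqrt(2150551)/37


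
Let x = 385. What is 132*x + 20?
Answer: 50840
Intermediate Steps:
132*x + 20 = 132*385 + 20 = 50820 + 20 = 50840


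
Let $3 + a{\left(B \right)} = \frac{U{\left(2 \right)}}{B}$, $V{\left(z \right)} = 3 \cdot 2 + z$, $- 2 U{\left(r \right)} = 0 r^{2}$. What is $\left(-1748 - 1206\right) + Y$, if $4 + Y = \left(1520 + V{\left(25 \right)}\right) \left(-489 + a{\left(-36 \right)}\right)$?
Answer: $-766050$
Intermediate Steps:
$U{\left(r \right)} = 0$ ($U{\left(r \right)} = - \frac{0 r^{2}}{2} = \left(- \frac{1}{2}\right) 0 = 0$)
$V{\left(z \right)} = 6 + z$
$a{\left(B \right)} = -3$ ($a{\left(B \right)} = -3 + \frac{0}{B} = -3 + 0 = -3$)
$Y = -763096$ ($Y = -4 + \left(1520 + \left(6 + 25\right)\right) \left(-489 - 3\right) = -4 + \left(1520 + 31\right) \left(-492\right) = -4 + 1551 \left(-492\right) = -4 - 763092 = -763096$)
$\left(-1748 - 1206\right) + Y = \left(-1748 - 1206\right) - 763096 = -2954 - 763096 = -766050$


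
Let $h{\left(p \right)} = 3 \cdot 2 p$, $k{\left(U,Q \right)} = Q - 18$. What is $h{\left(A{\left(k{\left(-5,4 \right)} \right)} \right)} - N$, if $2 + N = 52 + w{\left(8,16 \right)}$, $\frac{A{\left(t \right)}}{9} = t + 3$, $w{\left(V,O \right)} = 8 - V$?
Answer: $-644$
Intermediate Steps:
$k{\left(U,Q \right)} = -18 + Q$ ($k{\left(U,Q \right)} = Q - 18 = -18 + Q$)
$A{\left(t \right)} = 27 + 9 t$ ($A{\left(t \right)} = 9 \left(t + 3\right) = 9 \left(3 + t\right) = 27 + 9 t$)
$h{\left(p \right)} = 6 p$
$N = 50$ ($N = -2 + \left(52 + \left(8 - 8\right)\right) = -2 + \left(52 + 0\right) = -2 + 52 = 50$)
$h{\left(A{\left(k{\left(-5,4 \right)} \right)} \right)} - N = 6 \left(27 + 9 \left(-18 + 4\right)\right) - 50 = 6 \left(27 + 9 \left(-14\right)\right) - 50 = 6 \left(27 - 126\right) - 50 = 6 \left(-99\right) - 50 = -594 - 50 = -644$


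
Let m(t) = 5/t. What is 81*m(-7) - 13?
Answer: -496/7 ≈ -70.857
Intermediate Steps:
81*m(-7) - 13 = 81*(5/(-7)) - 13 = 81*(5*(-⅐)) - 13 = 81*(-5/7) - 13 = -405/7 - 13 = -496/7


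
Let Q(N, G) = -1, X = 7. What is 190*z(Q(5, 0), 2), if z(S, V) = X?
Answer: 1330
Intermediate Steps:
z(S, V) = 7
190*z(Q(5, 0), 2) = 190*7 = 1330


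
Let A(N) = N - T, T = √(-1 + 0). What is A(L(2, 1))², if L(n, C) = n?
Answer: (2 - I)² ≈ 3.0 - 4.0*I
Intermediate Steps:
T = I (T = √(-1) = I ≈ 1.0*I)
A(N) = N - I
A(L(2, 1))² = (2 - I)²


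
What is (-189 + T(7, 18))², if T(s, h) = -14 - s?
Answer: 44100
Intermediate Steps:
(-189 + T(7, 18))² = (-189 + (-14 - 1*7))² = (-189 + (-14 - 7))² = (-189 - 21)² = (-210)² = 44100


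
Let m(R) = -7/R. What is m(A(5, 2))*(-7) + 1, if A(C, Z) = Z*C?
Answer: 59/10 ≈ 5.9000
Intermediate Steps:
A(C, Z) = C*Z
m(A(5, 2))*(-7) + 1 = -7/(5*2)*(-7) + 1 = -7/10*(-7) + 1 = 49/10 + 1 = 59/10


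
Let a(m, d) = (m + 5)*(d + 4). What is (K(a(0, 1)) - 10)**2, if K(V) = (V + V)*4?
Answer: 36100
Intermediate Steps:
a(m, d) = (4 + d)*(5 + m) (a(m, d) = (5 + m)*(4 + d) = (4 + d)*(5 + m))
K(V) = 8*V (K(V) = (2*V)*4 = 8*V)
(K(a(0, 1)) - 10)**2 = (8*(20 + 4*0 + 5*1 + 1*0) - 10)**2 = (8*(20 + 0 + 5 + 0) - 10)**2 = (8*25 - 10)**2 = (200 - 10)**2 = 190**2 = 36100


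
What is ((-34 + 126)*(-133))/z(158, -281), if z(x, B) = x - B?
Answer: -12236/439 ≈ -27.872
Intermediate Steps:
((-34 + 126)*(-133))/z(158, -281) = ((-34 + 126)*(-133))/(158 - 1*(-281)) = (92*(-133))/(158 + 281) = -12236/439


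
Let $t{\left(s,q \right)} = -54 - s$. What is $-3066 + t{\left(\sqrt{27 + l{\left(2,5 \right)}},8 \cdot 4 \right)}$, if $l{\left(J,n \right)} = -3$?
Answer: $-3120 - 2 \sqrt{6} \approx -3124.9$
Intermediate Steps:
$-3066 + t{\left(\sqrt{27 + l{\left(2,5 \right)}},8 \cdot 4 \right)} = -3066 - \left(54 + \sqrt{27 - 3}\right) = -3066 - \left(54 + \sqrt{24}\right) = -3066 - \left(54 + 2 \sqrt{6}\right) = -3120 - 2 \sqrt{6}$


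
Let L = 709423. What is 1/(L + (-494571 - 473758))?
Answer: -1/258906 ≈ -3.8624e-6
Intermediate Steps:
1/(L + (-494571 - 473758)) = 1/(709423 + (-494571 - 473758)) = 1/(709423 - 968329) = 1/(-258906) = -1/258906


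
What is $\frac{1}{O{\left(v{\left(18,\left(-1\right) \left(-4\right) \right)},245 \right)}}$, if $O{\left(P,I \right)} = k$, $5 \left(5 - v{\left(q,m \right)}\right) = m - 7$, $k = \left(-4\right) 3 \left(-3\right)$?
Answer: $\frac{1}{36} \approx 0.027778$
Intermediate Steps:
$k = 36$ ($k = \left(-12\right) \left(-3\right) = 36$)
$v{\left(q,m \right)} = \frac{32}{5} - \frac{m}{5}$ ($v{\left(q,m \right)} = 5 - \frac{m - 7}{5} = 5 - \frac{-7 + m}{5} = 5 - \left(- \frac{7}{5} + \frac{m}{5}\right) = \frac{32}{5} - \frac{m}{5}$)
$O{\left(P,I \right)} = 36$
$\frac{1}{O{\left(v{\left(18,\left(-1\right) \left(-4\right) \right)},245 \right)}} = \frac{1}{36}$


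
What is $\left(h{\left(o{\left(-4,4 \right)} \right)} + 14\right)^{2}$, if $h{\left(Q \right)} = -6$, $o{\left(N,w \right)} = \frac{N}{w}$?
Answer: $64$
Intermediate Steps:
$\left(h{\left(o{\left(-4,4 \right)} \right)} + 14\right)^{2} = \left(-6 + 14\right)^{2} = 8^{2} = 64$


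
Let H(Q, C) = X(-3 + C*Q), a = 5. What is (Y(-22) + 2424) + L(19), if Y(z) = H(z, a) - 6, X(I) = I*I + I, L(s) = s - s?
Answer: 15074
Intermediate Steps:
L(s) = 0
X(I) = I + I² (X(I) = I² + I = I + I²)
H(Q, C) = (-3 + C*Q)*(-2 + C*Q) (H(Q, C) = (-3 + C*Q)*(1 + (-3 + C*Q)) = (-3 + C*Q)*(-2 + C*Q))
Y(z) = -6 + (-3 + 5*z)*(-2 + 5*z) (Y(z) = (-3 + 5*z)*(-2 + 5*z) - 6 = -6 + (-3 + 5*z)*(-2 + 5*z))
(Y(-22) + 2424) + L(19) = (25*(-22)*(-1 - 22) + 2424) + 0 = (25*(-22)*(-23) + 2424) + 0 = (12650 + 2424) + 0 = 15074 + 0 = 15074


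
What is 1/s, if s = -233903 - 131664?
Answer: -1/365567 ≈ -2.7355e-6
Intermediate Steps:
s = -365567
1/s = 1/(-365567) = -1/365567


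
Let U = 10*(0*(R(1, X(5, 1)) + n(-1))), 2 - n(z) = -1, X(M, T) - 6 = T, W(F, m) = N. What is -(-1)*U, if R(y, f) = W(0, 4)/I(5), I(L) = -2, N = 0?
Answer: 0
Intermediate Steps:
W(F, m) = 0
X(M, T) = 6 + T
n(z) = 3 (n(z) = 2 - 1*(-1) = 2 + 1 = 3)
R(y, f) = 0 (R(y, f) = 0/(-2) = 0*(-1/2) = 0)
U = 0 (U = 10*(0*(0 + 3)) = 10*(0*3) = 10*0 = 0)
-(-1)*U = -(-1)*0 = -1*0 = 0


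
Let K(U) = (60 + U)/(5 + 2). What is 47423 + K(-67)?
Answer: 47422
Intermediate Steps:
K(U) = 60/7 + U/7 (K(U) = (60 + U)/7 = (60 + U)*(⅐) = 60/7 + U/7)
47423 + K(-67) = 47423 + (60/7 + (⅐)*(-67)) = 47423 + (60/7 - 67/7) = 47423 - 1 = 47422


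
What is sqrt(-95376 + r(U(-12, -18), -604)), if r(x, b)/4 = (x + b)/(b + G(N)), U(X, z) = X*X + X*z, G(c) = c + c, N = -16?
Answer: 2*I*sqrt(602790465)/159 ≈ 308.83*I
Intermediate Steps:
G(c) = 2*c
U(X, z) = X**2 + X*z
r(x, b) = 4*(b + x)/(-32 + b) (r(x, b) = 4*((x + b)/(b + 2*(-16))) = 4*((b + x)/(b - 32)) = 4*((b + x)/(-32 + b)) = 4*(b + x)/(-32 + b))
sqrt(-95376 + r(U(-12, -18), -604)) = sqrt(-95376 + 4*(-604 - 12*(-12 - 18))/(-32 - 604)) = sqrt(-95376 + 4*(-604 - 12*(-30))/(-636)) = sqrt(-95376 + 4*(-1/636)*(-604 + 360)) = sqrt(-95376 + 4*(-1/636)*(-244)) = sqrt(-95376 + 244/159) = sqrt(-15164540/159) = 2*I*sqrt(602790465)/159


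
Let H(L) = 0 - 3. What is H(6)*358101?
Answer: -1074303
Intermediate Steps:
H(L) = -3
H(6)*358101 = -3*358101 = -1074303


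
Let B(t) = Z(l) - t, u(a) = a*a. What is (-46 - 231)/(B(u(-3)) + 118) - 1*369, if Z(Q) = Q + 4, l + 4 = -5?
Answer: -38653/104 ≈ -371.66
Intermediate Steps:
l = -9 (l = -4 - 5 = -9)
Z(Q) = 4 + Q
u(a) = a**2
B(t) = -5 - t (B(t) = (4 - 9) - t = -5 - t)
(-46 - 231)/(B(u(-3)) + 118) - 1*369 = (-46 - 231)/((-5 - 1*(-3)**2) + 118) - 1*369 = -277/((-5 - 1*9) + 118) - 369 = -277/((-5 - 9) + 118) - 369 = -277/(-14 + 118) - 369 = -277/104 - 369 = -38653/104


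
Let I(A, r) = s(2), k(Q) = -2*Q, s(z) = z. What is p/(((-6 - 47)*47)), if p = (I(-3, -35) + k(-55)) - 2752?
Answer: 2640/2491 ≈ 1.0598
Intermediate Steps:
I(A, r) = 2
p = -2640 (p = (2 - 2*(-55)) - 2752 = (2 + 110) - 2752 = 112 - 2752 = -2640)
p/(((-6 - 47)*47)) = -2640*1/(47*(-6 - 47)) = -2640/((-53*47)) = -2640/(-2491) = -2640*(-1/2491) = 2640/2491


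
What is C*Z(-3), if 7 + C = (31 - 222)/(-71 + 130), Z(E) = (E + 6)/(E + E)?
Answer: 302/59 ≈ 5.1186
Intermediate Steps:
Z(E) = (6 + E)/(2*E) (Z(E) = (6 + E)/((2*E)) = (6 + E)*(1/(2*E)) = (6 + E)/(2*E))
C = -604/59 (C = -7 + (31 - 222)/(-71 + 130) = -7 - 191/59 = -604/59 ≈ -10.237)
C*Z(-3) = -302*(6 - 3)/(59*(-3)) = -302*(-1)*3/(59*3) = -604/59*(-1/2) = 302/59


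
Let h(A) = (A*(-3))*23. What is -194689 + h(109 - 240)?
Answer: -185650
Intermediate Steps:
h(A) = -69*A (h(A) = -3*A*23 = -69*A)
-194689 + h(109 - 240) = -194689 - 69*(109 - 240) = -194689 - 69*(-131) = -194689 + 9039 = -185650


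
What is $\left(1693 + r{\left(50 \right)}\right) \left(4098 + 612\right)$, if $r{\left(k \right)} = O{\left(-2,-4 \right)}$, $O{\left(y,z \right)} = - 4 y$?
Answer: $8011710$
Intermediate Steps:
$r{\left(k \right)} = 8$ ($r{\left(k \right)} = \left(-4\right) \left(-2\right) = 8$)
$\left(1693 + r{\left(50 \right)}\right) \left(4098 + 612\right) = \left(1693 + 8\right) \left(4098 + 612\right) = 1701 \cdot 4710 = 8011710$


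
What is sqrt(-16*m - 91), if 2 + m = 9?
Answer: I*sqrt(203) ≈ 14.248*I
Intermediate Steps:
m = 7 (m = -2 + 9 = 7)
sqrt(-16*m - 91) = sqrt(-16*7 - 91) = sqrt(-112 - 91) = sqrt(-203) = I*sqrt(203)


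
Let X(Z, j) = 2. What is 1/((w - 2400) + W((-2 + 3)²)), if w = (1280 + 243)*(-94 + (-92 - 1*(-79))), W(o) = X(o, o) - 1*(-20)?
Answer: -1/165339 ≈ -6.0482e-6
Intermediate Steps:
W(o) = 22 (W(o) = 2 - 1*(-20) = 2 + 20 = 22)
w = -162961 (w = 1523*(-94 + (-92 + 79)) = 1523*(-94 - 13) = 1523*(-107) = -162961)
1/((w - 2400) + W((-2 + 3)²)) = 1/((-162961 - 2400) + 22) = 1/(-165361 + 22) = 1/(-165339) = -1/165339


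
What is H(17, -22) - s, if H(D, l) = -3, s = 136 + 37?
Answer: -176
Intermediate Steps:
s = 173
H(17, -22) - s = -3 - 1*173 = -3 - 173 = -176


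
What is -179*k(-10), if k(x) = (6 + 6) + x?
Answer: -358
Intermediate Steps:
k(x) = 12 + x
-179*k(-10) = -179*(12 - 10) = -179*2 = -358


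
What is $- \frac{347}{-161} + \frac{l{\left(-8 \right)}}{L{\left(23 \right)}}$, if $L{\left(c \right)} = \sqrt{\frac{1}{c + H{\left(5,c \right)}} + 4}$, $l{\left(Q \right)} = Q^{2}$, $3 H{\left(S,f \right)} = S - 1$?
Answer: $\frac{347}{161} + \frac{64 \sqrt{21535}}{295} \approx 33.992$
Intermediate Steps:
$H{\left(S,f \right)} = - \frac{1}{3} + \frac{S}{3}$ ($H{\left(S,f \right)} = \frac{S - 1}{3} = \frac{-1 + S}{3} = - \frac{1}{3} + \frac{S}{3}$)
$L{\left(c \right)} = \sqrt{4 + \frac{1}{\frac{4}{3} + c}}$ ($L{\left(c \right)} = \sqrt{\frac{1}{c + \left(- \frac{1}{3} + \frac{1}{3} \cdot 5\right)} + 4} = \sqrt{\frac{1}{c + \left(- \frac{1}{3} + \frac{5}{3}\right)} + 4} = \sqrt{\frac{1}{c + \frac{4}{3}} + 4} = \sqrt{\frac{1}{\frac{4}{3} + c} + 4} = \sqrt{4 + \frac{1}{\frac{4}{3} + c}}$)
$- \frac{347}{-161} + \frac{l{\left(-8 \right)}}{L{\left(23 \right)}} = - \frac{347}{-161} + \frac{\left(-8\right)^{2}}{\sqrt{\frac{19 + 12 \cdot 23}{4 + 3 \cdot 23}}} = \left(-347\right) \left(- \frac{1}{161}\right) + \frac{64}{\sqrt{\frac{19 + 276}{4 + 69}}} = \frac{347}{161} + \frac{64}{\sqrt{\frac{1}{73} \cdot 295}} = \frac{347}{161} + \frac{64}{\sqrt{\frac{295}{73}}} = \frac{347}{161} + \frac{64}{\frac{1}{73} \sqrt{21535}} = \frac{347}{161} + 64 \frac{\sqrt{21535}}{295} = \frac{347}{161} + \frac{64 \sqrt{21535}}{295}$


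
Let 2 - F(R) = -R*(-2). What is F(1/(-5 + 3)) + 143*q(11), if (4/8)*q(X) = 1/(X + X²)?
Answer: 31/6 ≈ 5.1667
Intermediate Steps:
F(R) = 2 - 2*R (F(R) = 2 - (-R)*(-2) = 2 - 2*R)
q(X) = 2/(X + X²)
F(1/(-5 + 3)) + 143*q(11) = (2 - 2/(-5 + 3)) + 143*(2/(11*(1 + 11))) = (2 - 2/(-2)) + 143*(2*(1/11)/12) = (2 - 2*(-½)) + 143*(2*(1/11)*(1/12)) = (2 + 1) + 143*(1/66) = 3 + 13/6 = 31/6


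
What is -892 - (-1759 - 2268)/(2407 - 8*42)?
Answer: -1843305/2071 ≈ -890.06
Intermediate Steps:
-892 - (-1759 - 2268)/(2407 - 8*42) = -892 - (-4027)/(2407 - 336) = -892 - (-4027)/2071 = -892 - 1*(-4027/2071) = -892 + 4027/2071 = -1843305/2071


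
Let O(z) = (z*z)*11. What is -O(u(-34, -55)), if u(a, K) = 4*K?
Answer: -532400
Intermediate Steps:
O(z) = 11*z² (O(z) = z²*11 = 11*z²)
-O(u(-34, -55)) = -11*(4*(-55))² = -11*(-220)² = -11*48400 = -1*532400 = -532400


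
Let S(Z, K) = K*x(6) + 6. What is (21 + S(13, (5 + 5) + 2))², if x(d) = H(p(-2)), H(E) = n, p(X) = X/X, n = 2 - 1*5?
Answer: 81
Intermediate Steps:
n = -3 (n = 2 - 5 = -3)
p(X) = 1
H(E) = -3
x(d) = -3
S(Z, K) = 6 - 3*K (S(Z, K) = K*(-3) + 6 = -3*K + 6 = 6 - 3*K)
(21 + S(13, (5 + 5) + 2))² = (21 + (6 - 3*((5 + 5) + 2)))² = (21 + (6 - 3*(10 + 2)))² = (21 + (6 - 3*12))² = (21 + (6 - 36))² = (21 - 30)² = (-9)² = 81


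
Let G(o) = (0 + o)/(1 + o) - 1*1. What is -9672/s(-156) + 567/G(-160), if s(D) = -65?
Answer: 451509/5 ≈ 90302.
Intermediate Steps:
G(o) = -1 + o/(1 + o) (G(o) = o/(1 + o) - 1 = -1 + o/(1 + o))
-9672/s(-156) + 567/G(-160) = -9672/(-65) + 567/((-1/(1 - 160))) = -9672*(-1/65) + 567/((-1/(-159))) = 744/5 + 567/((-1*(-1/159))) = 744/5 + 567/(1/159) = 744/5 + 567*159 = 744/5 + 90153 = 451509/5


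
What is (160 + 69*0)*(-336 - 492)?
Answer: -132480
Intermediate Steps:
(160 + 69*0)*(-336 - 492) = (160 + 0)*(-828) = 160*(-828) = -132480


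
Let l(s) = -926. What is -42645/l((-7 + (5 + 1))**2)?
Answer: 42645/926 ≈ 46.053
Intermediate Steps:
-42645/l((-7 + (5 + 1))**2) = -42645/(-926) = -42645*(-1/926) = 42645/926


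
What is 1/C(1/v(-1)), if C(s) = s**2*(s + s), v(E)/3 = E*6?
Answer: -2916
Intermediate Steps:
v(E) = 18*E (v(E) = 3*(E*6) = 3*(6*E) = 18*E)
C(s) = 2*s**3 (C(s) = s**2*(2*s) = 2*s**3)
1/C(1/v(-1)) = 1/(2*(1/(18*(-1)))**3) = 1/(2*(1/(-18))**3) = 1/(2*(-1/18)**3) = 1/(2*(-1/5832)) = 1/(-1/2916) = -2916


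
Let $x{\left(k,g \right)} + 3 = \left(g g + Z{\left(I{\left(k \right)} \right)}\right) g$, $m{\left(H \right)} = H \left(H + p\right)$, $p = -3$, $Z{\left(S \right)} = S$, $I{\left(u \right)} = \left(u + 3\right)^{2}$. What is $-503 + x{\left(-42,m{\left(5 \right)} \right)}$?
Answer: $15704$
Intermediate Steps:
$I{\left(u \right)} = \left(3 + u\right)^{2}$
$m{\left(H \right)} = H \left(-3 + H\right)$ ($m{\left(H \right)} = H \left(H - 3\right) = H \left(-3 + H\right)$)
$x{\left(k,g \right)} = -3 + g \left(g^{2} + \left(3 + k\right)^{2}\right)$ ($x{\left(k,g \right)} = -3 + \left(g g + \left(3 + k\right)^{2}\right) g = -3 + \left(g^{2} + \left(3 + k\right)^{2}\right) g = -3 + g \left(g^{2} + \left(3 + k\right)^{2}\right)$)
$-503 + x{\left(-42,m{\left(5 \right)} \right)} = -503 + \left(-3 + \left(5 \left(-3 + 5\right)\right)^{3} + 5 \left(-3 + 5\right) \left(3 - 42\right)^{2}\right) = -503 + \left(-3 + \left(5 \cdot 2\right)^{3} + 5 \cdot 2 \left(-39\right)^{2}\right) = -503 + \left(-3 + 10^{3} + 10 \cdot 1521\right) = -503 + \left(-3 + 1000 + 15210\right) = -503 + 16207 = 15704$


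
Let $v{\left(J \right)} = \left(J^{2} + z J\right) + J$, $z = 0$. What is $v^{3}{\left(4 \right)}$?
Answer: $8000$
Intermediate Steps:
$v{\left(J \right)} = J + J^{2}$ ($v{\left(J \right)} = \left(J^{2} + 0 J\right) + J = \left(J^{2} + 0\right) + J = J^{2} + J = J + J^{2}$)
$v^{3}{\left(4 \right)} = \left(4 \left(1 + 4\right)\right)^{3} = \left(4 \cdot 5\right)^{3} = 20^{3} = 8000$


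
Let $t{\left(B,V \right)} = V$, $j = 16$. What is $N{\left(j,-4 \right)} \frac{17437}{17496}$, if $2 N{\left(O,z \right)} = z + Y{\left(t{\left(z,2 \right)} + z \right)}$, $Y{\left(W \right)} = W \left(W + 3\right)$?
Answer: $- \frac{17437}{5832} \approx -2.9899$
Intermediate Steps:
$Y{\left(W \right)} = W \left(3 + W\right)$
$N{\left(O,z \right)} = \frac{z}{2} + \frac{\left(2 + z\right) \left(5 + z\right)}{2}$ ($N{\left(O,z \right)} = \frac{z + \left(2 + z\right) \left(3 + \left(2 + z\right)\right)}{2} = \frac{z + \left(2 + z\right) \left(5 + z\right)}{2} = \frac{z}{2} + \frac{\left(2 + z\right) \left(5 + z\right)}{2}$)
$N{\left(j,-4 \right)} \frac{17437}{17496} = \left(\frac{1}{2} \left(-4\right) + \frac{\left(2 - 4\right) \left(5 - 4\right)}{2}\right) \frac{17437}{17496} = \left(-2 + \frac{1}{2} \left(-2\right) 1\right) 17437 \cdot \frac{1}{17496} = \left(-2 - 1\right) \frac{17437}{17496} = \left(-3\right) \frac{17437}{17496} = - \frac{17437}{5832}$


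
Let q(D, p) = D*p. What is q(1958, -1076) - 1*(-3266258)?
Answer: 1159450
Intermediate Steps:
q(1958, -1076) - 1*(-3266258) = 1958*(-1076) - 1*(-3266258) = -2106808 + 3266258 = 1159450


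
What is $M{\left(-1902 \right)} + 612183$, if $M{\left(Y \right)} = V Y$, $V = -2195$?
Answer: $4787073$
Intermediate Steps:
$M{\left(Y \right)} = - 2195 Y$
$M{\left(-1902 \right)} + 612183 = \left(-2195\right) \left(-1902\right) + 612183 = 4174890 + 612183 = 4787073$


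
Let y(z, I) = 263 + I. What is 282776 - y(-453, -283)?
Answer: 282796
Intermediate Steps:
282776 - y(-453, -283) = 282776 - (263 - 283) = 282776 - 1*(-20) = 282776 + 20 = 282796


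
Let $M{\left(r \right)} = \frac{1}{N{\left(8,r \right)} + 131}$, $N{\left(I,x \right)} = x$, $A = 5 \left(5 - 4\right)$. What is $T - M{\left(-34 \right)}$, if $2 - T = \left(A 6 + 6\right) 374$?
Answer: $- \frac{1305815}{97} \approx -13462.0$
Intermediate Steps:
$A = 5$ ($A = 5 \cdot 1 = 5$)
$M{\left(r \right)} = \frac{1}{131 + r}$ ($M{\left(r \right)} = \frac{1}{r + 131} = \frac{1}{131 + r}$)
$T = -13462$ ($T = 2 - \left(5 \cdot 6 + 6\right) 374 = 2 - \left(30 + 6\right) 374 = 2 - 36 \cdot 374 = 2 - 13464 = -13462$)
$T - M{\left(-34 \right)} = -13462 - \frac{1}{131 - 34} = -13462 - \frac{1}{97} = - \frac{1305815}{97}$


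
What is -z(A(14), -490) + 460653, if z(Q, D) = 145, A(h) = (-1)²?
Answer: 460508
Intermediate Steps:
A(h) = 1
-z(A(14), -490) + 460653 = -1*145 + 460653 = -145 + 460653 = 460508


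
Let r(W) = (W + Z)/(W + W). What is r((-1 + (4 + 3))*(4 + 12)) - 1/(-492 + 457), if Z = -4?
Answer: 853/1680 ≈ 0.50774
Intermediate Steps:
r(W) = (-4 + W)/(2*W) (r(W) = (W - 4)/(W + W) = (-4 + W)/((2*W)) = (-4 + W)*(1/(2*W)) = (-4 + W)/(2*W))
r((-1 + (4 + 3))*(4 + 12)) - 1/(-492 + 457) = (-4 + (-1 + (4 + 3))*(4 + 12))/(2*(((-1 + (4 + 3))*(4 + 12)))) - 1/(-492 + 457) = (-4 + (-1 + 7)*16)/(2*(((-1 + 7)*16))) - 1/(-35) = (-4 + 6*16)/(2*((6*16))) - 1*(-1/35) = (1/2)*(-4 + 96)/96 + 1/35 = (1/2)*(1/96)*92 + 1/35 = 23/48 + 1/35 = 853/1680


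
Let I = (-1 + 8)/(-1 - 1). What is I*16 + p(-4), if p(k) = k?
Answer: -60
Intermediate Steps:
I = -7/2 (I = 7/(-2) = 7*(-1/2) = -7/2 ≈ -3.5000)
I*16 + p(-4) = -7/2*16 - 4 = -56 - 4 = -60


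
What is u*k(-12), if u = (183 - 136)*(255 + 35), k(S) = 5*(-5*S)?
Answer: 4089000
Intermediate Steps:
k(S) = -25*S
u = 13630 (u = 47*290 = 13630)
u*k(-12) = 13630*(-25*(-12)) = 13630*300 = 4089000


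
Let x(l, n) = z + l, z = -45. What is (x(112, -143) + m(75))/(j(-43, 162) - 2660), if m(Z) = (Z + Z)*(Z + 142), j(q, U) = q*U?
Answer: -32617/9626 ≈ -3.3884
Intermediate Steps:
x(l, n) = -45 + l
j(q, U) = U*q
m(Z) = 2*Z*(142 + Z) (m(Z) = (2*Z)*(142 + Z) = 2*Z*(142 + Z))
(x(112, -143) + m(75))/(j(-43, 162) - 2660) = ((-45 + 112) + 2*75*(142 + 75))/(162*(-43) - 2660) = (67 + 2*75*217)/(-6966 - 2660) = (67 + 32550)/(-9626) = 32617*(-1/9626) = -32617/9626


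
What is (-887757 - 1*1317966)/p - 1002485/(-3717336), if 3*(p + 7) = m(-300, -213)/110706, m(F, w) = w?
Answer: 907725049411820473/2880983725368 ≈ 3.1507e+5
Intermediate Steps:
p = -775013/110706 (p = -7 + (-213/110706)/3 = -7 + (-213*1/110706)/3 = -7 + (1/3)*(-71/36902) = -7 - 71/110706 = -775013/110706 ≈ -7.0006)
(-887757 - 1*1317966)/p - 1002485/(-3717336) = (-887757 - 1*1317966)/(-775013/110706) - 1002485/(-3717336) = (-887757 - 1317966)*(-110706/775013) - 1002485*(-1/3717336) = -2205723*(-110706/775013) + 1002485/3717336 = 244186770438/775013 + 1002485/3717336 = 907725049411820473/2880983725368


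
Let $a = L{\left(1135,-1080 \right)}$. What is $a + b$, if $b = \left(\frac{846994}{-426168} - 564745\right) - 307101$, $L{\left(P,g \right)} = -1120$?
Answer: $- \frac{186015510641}{213084} \approx -8.7297 \cdot 10^{5}$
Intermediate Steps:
$a = -1120$
$b = - \frac{185776856561}{213084}$ ($b = \left(846994 \left(- \frac{1}{426168}\right) - 564745\right) - 307101 = \left(- \frac{423497}{213084} - 564745\right) - 307101 = - \frac{120338547077}{213084} - 307101 = - \frac{185776856561}{213084} \approx -8.7185 \cdot 10^{5}$)
$a + b = -1120 - \frac{185776856561}{213084} = - \frac{186015510641}{213084}$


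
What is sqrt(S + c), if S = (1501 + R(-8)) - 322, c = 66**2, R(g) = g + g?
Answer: sqrt(5519) ≈ 74.290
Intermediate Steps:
R(g) = 2*g
c = 4356
S = 1163 (S = (1501 + 2*(-8)) - 322 = (1501 - 16) - 322 = 1485 - 322 = 1163)
sqrt(S + c) = sqrt(1163 + 4356) = sqrt(5519)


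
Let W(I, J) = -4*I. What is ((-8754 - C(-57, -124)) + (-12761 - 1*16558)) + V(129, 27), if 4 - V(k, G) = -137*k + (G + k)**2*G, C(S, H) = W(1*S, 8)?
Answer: -677696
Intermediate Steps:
C(S, H) = -4*S
V(k, G) = 4 + 137*k - G*(G + k)**2 (V(k, G) = 4 - (-137*k + (G + k)**2*G) = 4 - (-137*k + G*(G + k)**2) = 4 + (137*k - G*(G + k)**2) = 4 + 137*k - G*(G + k)**2)
((-8754 - C(-57, -124)) + (-12761 - 1*16558)) + V(129, 27) = ((-8754 - (-4)*(-57)) + (-12761 - 1*16558)) + (4 + 137*129 - 1*27*(27 + 129)**2) = ((-8754 - 1*228) + (-12761 - 16558)) + (4 + 17673 - 1*27*156**2) = ((-8754 - 228) - 29319) + (4 + 17673 - 1*27*24336) = (-8982 - 29319) + (4 + 17673 - 657072) = -38301 - 639395 = -677696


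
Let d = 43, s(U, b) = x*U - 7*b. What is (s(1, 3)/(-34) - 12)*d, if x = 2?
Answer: -16727/34 ≈ -491.97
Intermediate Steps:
s(U, b) = -7*b + 2*U (s(U, b) = 2*U - 7*b = -7*b + 2*U)
(s(1, 3)/(-34) - 12)*d = ((-7*3 + 2*1)/(-34) - 12)*43 = ((-21 + 2)*(-1/34) - 12)*43 = (-19*(-1/34) - 12)*43 = (19/34 - 12)*43 = -389/34*43 = -16727/34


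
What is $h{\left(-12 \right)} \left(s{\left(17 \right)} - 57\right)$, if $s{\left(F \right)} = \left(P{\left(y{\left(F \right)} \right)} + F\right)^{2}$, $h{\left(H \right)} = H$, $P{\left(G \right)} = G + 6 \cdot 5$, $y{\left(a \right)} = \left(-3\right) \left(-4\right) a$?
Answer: $-755328$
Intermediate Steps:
$y{\left(a \right)} = 12 a$
$P{\left(G \right)} = 30 + G$ ($P{\left(G \right)} = G + 30 = 30 + G$)
$s{\left(F \right)} = \left(30 + 13 F\right)^{2}$ ($s{\left(F \right)} = \left(\left(30 + 12 F\right) + F\right)^{2} = \left(30 + 13 F\right)^{2}$)
$h{\left(-12 \right)} \left(s{\left(17 \right)} - 57\right) = - 12 \left(\left(30 + 13 \cdot 17\right)^{2} - 57\right) = - 12 \left(\left(30 + 221\right)^{2} - 57\right) = - 12 \left(251^{2} - 57\right) = - 12 \left(63001 - 57\right) = \left(-12\right) 62944 = -755328$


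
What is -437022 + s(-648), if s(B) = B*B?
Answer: -17118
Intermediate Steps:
s(B) = B²
-437022 + s(-648) = -437022 + (-648)² = -437022 + 419904 = -17118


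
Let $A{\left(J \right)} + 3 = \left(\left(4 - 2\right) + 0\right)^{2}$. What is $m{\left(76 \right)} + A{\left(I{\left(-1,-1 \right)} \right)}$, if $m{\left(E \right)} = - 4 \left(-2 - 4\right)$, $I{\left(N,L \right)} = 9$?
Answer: $25$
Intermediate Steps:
$m{\left(E \right)} = 24$ ($m{\left(E \right)} = \left(-4\right) \left(-6\right) = 24$)
$A{\left(J \right)} = 1$ ($A{\left(J \right)} = -3 + \left(\left(4 - 2\right) + 0\right)^{2} = -3 + \left(2 + 0\right)^{2} = -3 + 2^{2} = -3 + 4 = 1$)
$m{\left(76 \right)} + A{\left(I{\left(-1,-1 \right)} \right)} = 24 + 1 = 25$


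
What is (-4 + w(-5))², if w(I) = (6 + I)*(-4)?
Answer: 64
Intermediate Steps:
w(I) = -24 - 4*I
(-4 + w(-5))² = (-4 + (-24 - 4*(-5)))² = (-4 + (-24 + 20))² = (-4 - 4)² = (-8)² = 64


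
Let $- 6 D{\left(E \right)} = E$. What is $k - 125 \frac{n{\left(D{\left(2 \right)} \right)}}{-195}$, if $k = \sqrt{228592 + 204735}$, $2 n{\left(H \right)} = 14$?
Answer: $\frac{175}{39} + \sqrt{433327} \approx 662.76$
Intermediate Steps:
$D{\left(E \right)} = - \frac{E}{6}$
$n{\left(H \right)} = 7$ ($n{\left(H \right)} = \frac{1}{2} \cdot 14 = 7$)
$k = \sqrt{433327} \approx 658.28$
$k - 125 \frac{n{\left(D{\left(2 \right)} \right)}}{-195} = \sqrt{433327} - 125 \frac{7}{-195} = \sqrt{433327} - 125 \cdot 7 \left(- \frac{1}{195}\right) = \sqrt{433327} - 125 \left(- \frac{7}{195}\right) = \sqrt{433327} - - \frac{175}{39} = \sqrt{433327} + \frac{175}{39} = \frac{175}{39} + \sqrt{433327}$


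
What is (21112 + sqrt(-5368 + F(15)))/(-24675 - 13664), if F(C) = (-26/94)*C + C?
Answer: -3016/5477 - I*sqrt(11833942)/1801933 ≈ -0.55067 - 0.0019091*I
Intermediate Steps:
F(C) = 34*C/47 (F(C) = (-26*1/94)*C + C = -13*C/47 + C = 34*C/47)
(21112 + sqrt(-5368 + F(15)))/(-24675 - 13664) = (21112 + sqrt(-5368 + (34/47)*15))/(-24675 - 13664) = (21112 + sqrt(-5368 + 510/47))/(-38339) = (21112 + sqrt(-251786/47))*(-1/38339) = (21112 + I*sqrt(11833942)/47)*(-1/38339) = -3016/5477 - I*sqrt(11833942)/1801933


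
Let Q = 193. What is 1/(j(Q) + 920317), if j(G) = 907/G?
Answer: 193/177622088 ≈ 1.0866e-6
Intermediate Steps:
1/(j(Q) + 920317) = 1/(907/193 + 920317) = 1/(177622088/193) = 193/177622088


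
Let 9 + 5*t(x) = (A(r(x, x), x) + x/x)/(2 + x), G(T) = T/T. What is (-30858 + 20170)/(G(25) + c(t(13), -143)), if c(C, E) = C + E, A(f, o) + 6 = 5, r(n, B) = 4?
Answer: 53440/719 ≈ 74.325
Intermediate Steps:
A(f, o) = -1 (A(f, o) = -6 + 5 = -1)
G(T) = 1
t(x) = -9/5 (t(x) = -9/5 + ((-1 + x/x)/(2 + x))/5 = -9/5 + ((-1 + 1)/(2 + x))/5 = -9/5 + (0/(2 + x))/5 = -9/5 + (⅕)*0 = -9/5 + 0 = -9/5)
(-30858 + 20170)/(G(25) + c(t(13), -143)) = (-30858 + 20170)/(1 + (-9/5 - 143)) = -10688/(1 - 724/5) = -10688/(-719/5) = -10688*(-5/719) = 53440/719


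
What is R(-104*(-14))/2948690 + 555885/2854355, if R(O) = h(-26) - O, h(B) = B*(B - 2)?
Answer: 163705457021/841660804495 ≈ 0.19450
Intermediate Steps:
h(B) = B*(-2 + B)
R(O) = 728 - O (R(O) = -26*(-2 - 26) - O = -26*(-28) - O = 728 - O)
R(-104*(-14))/2948690 + 555885/2854355 = (728 - (-104)*(-14))/2948690 + 555885/2854355 = (728 - 1*1456)*(1/2948690) + 555885*(1/2854355) = (728 - 1456)*(1/2948690) + 111177/570871 = -728*1/2948690 + 111177/570871 = -364/1474345 + 111177/570871 = 163705457021/841660804495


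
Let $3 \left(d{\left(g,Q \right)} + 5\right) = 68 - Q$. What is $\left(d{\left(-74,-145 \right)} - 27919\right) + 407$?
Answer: $-27446$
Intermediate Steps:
$d{\left(g,Q \right)} = \frac{53}{3} - \frac{Q}{3}$ ($d{\left(g,Q \right)} = -5 + \frac{68 - Q}{3} = -5 - \left(- \frac{68}{3} + \frac{Q}{3}\right) = \frac{53}{3} - \frac{Q}{3}$)
$\left(d{\left(-74,-145 \right)} - 27919\right) + 407 = \left(\left(\frac{53}{3} - - \frac{145}{3}\right) - 27919\right) + 407 = \left(\left(\frac{53}{3} + \frac{145}{3}\right) - 27919\right) + 407 = \left(66 - 27919\right) + 407 = -27853 + 407 = -27446$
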